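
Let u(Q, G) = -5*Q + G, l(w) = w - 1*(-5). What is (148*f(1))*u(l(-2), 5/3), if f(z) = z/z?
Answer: -5920/3 ≈ -1973.3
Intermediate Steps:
f(z) = 1
l(w) = 5 + w (l(w) = w + 5 = 5 + w)
u(Q, G) = G - 5*Q
(148*f(1))*u(l(-2), 5/3) = (148*1)*(5/3 - 5*(5 - 2)) = 148*(5*(⅓) - 5*3) = 148*(5/3 - 15) = 148*(-40/3) = -5920/3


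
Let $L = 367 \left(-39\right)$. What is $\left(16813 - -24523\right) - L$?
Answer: $55649$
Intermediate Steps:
$L = -14313$
$\left(16813 - -24523\right) - L = \left(16813 - -24523\right) - -14313 = \left(16813 + 24523\right) + 14313 = 41336 + 14313 = 55649$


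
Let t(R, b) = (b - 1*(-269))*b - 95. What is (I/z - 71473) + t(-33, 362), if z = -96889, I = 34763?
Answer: 15197392443/96889 ≈ 1.5685e+5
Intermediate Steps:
t(R, b) = -95 + b*(269 + b) (t(R, b) = (b + 269)*b - 95 = (269 + b)*b - 95 = b*(269 + b) - 95 = -95 + b*(269 + b))
(I/z - 71473) + t(-33, 362) = (34763/(-96889) - 71473) + (-95 + 362**2 + 269*362) = (34763*(-1/96889) - 71473) + (-95 + 131044 + 97378) = (-34763/96889 - 71473) + 228327 = -6924982260/96889 + 228327 = 15197392443/96889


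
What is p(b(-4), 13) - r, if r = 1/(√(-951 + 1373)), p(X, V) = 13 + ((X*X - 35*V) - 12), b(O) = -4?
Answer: -438 - √422/422 ≈ -438.05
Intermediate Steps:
p(X, V) = 1 + X² - 35*V (p(X, V) = 13 + ((X² - 35*V) - 12) = 13 + (-12 + X² - 35*V) = 1 + X² - 35*V)
r = √422/422 (r = 1/(√422) = √422/422 ≈ 0.048679)
p(b(-4), 13) - r = (1 + (-4)² - 35*13) - √422/422 = (1 + 16 - 455) - √422/422 = -438 - √422/422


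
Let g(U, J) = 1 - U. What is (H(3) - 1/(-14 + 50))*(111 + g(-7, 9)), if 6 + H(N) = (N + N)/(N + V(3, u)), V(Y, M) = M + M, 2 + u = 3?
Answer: -103411/180 ≈ -574.51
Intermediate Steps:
u = 1 (u = -2 + 3 = 1)
V(Y, M) = 2*M
H(N) = -6 + 2*N/(2 + N) (H(N) = -6 + (N + N)/(N + 2*1) = -6 + (2*N)/(N + 2) = -6 + (2*N)/(2 + N) = -6 + 2*N/(2 + N))
(H(3) - 1/(-14 + 50))*(111 + g(-7, 9)) = (4*(-3 - 1*3)/(2 + 3) - 1/(-14 + 50))*(111 + (1 - 1*(-7))) = (4*(-3 - 3)/5 - 1/36)*(111 + (1 + 7)) = (4*(⅕)*(-6) - 1*1/36)*(111 + 8) = (-24/5 - 1/36)*119 = -869/180*119 = -103411/180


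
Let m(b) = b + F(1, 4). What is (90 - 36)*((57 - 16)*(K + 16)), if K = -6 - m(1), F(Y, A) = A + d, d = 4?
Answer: 2214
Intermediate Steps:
F(Y, A) = 4 + A (F(Y, A) = A + 4 = 4 + A)
m(b) = 8 + b (m(b) = b + (4 + 4) = b + 8 = 8 + b)
K = -15 (K = -6 - (8 + 1) = -6 - 1*9 = -6 - 9 = -15)
(90 - 36)*((57 - 16)*(K + 16)) = (90 - 36)*((57 - 16)*(-15 + 16)) = 54*(41*1) = 54*41 = 2214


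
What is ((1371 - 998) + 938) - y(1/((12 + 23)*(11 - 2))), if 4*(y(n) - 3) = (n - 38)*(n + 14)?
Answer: 571940459/396900 ≈ 1441.0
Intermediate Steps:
y(n) = 3 + (-38 + n)*(14 + n)/4 (y(n) = 3 + ((n - 38)*(n + 14))/4 = 3 + ((-38 + n)*(14 + n))/4 = 3 + (-38 + n)*(14 + n)/4)
((1371 - 998) + 938) - y(1/((12 + 23)*(11 - 2))) = ((1371 - 998) + 938) - (-130 - 6*1/((11 - 2)*(12 + 23)) + (1/((12 + 23)*(11 - 2)))**2/4) = (373 + 938) - (-130 - 6/(35*9) + (1/(35*9))**2/4) = 1311 - (-130 - 6/315 + (1/315)**2/4) = 1311 - (-130 - 6*1/315 + (1/315)**2/4) = 1311 - (-130 - 2/105 + (1/4)*(1/99225)) = 1311 - (-130 - 2/105 + 1/396900) = 1311 - 1*(-51604559/396900) = 1311 + 51604559/396900 = 571940459/396900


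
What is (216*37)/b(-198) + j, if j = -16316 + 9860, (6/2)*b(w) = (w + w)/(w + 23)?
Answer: 45534/11 ≈ 4139.5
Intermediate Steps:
b(w) = 2*w/(3*(23 + w)) (b(w) = ((w + w)/(w + 23))/3 = ((2*w)/(23 + w))/3 = (2*w/(23 + w))/3 = 2*w/(3*(23 + w)))
j = -6456
(216*37)/b(-198) + j = (216*37)/(((⅔)*(-198)/(23 - 198))) - 6456 = 7992/(((⅔)*(-198)/(-175))) - 6456 = 7992/(((⅔)*(-198)*(-1/175))) - 6456 = 7992/(132/175) - 6456 = 7992*(175/132) - 6456 = 116550/11 - 6456 = 45534/11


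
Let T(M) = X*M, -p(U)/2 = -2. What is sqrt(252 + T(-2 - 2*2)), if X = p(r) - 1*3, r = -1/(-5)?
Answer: sqrt(246) ≈ 15.684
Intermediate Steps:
r = 1/5 (r = -1*(-1/5) = 1/5 ≈ 0.20000)
p(U) = 4 (p(U) = -2*(-2) = 4)
X = 1 (X = 4 - 1*3 = 4 - 3 = 1)
T(M) = M (T(M) = 1*M = M)
sqrt(252 + T(-2 - 2*2)) = sqrt(252 + (-2 - 2*2)) = sqrt(252 + (-2 - 4)) = sqrt(252 - 6) = sqrt(246)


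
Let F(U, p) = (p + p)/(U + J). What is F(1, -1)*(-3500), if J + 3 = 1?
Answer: -7000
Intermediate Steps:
J = -2 (J = -3 + 1 = -2)
F(U, p) = 2*p/(-2 + U) (F(U, p) = (p + p)/(U - 2) = (2*p)/(-2 + U) = 2*p/(-2 + U))
F(1, -1)*(-3500) = (2*(-1)/(-2 + 1))*(-3500) = (2*(-1)/(-1))*(-3500) = (2*(-1)*(-1))*(-3500) = 2*(-3500) = -7000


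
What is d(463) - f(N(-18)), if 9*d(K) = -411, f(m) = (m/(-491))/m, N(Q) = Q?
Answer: -67264/1473 ≈ -45.665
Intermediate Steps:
f(m) = -1/491 (f(m) = (m*(-1/491))/m = (-m/491)/m = -1/491)
d(K) = -137/3 (d(K) = (1/9)*(-411) = -137/3)
d(463) - f(N(-18)) = -137/3 - 1*(-1/491) = -137/3 + 1/491 = -67264/1473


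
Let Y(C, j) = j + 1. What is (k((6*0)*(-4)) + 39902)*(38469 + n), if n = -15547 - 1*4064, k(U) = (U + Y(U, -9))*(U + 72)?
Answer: 741609708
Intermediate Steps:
Y(C, j) = 1 + j
k(U) = (-8 + U)*(72 + U) (k(U) = (U + (1 - 9))*(U + 72) = (U - 8)*(72 + U) = (-8 + U)*(72 + U))
n = -19611 (n = -15547 - 4064 = -19611)
(k((6*0)*(-4)) + 39902)*(38469 + n) = ((-576 + ((6*0)*(-4))² + 64*((6*0)*(-4))) + 39902)*(38469 - 19611) = ((-576 + (0*(-4))² + 64*(0*(-4))) + 39902)*18858 = ((-576 + 0² + 64*0) + 39902)*18858 = ((-576 + 0 + 0) + 39902)*18858 = (-576 + 39902)*18858 = 39326*18858 = 741609708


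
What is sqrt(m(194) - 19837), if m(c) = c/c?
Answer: 6*I*sqrt(551) ≈ 140.84*I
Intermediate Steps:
m(c) = 1
sqrt(m(194) - 19837) = sqrt(1 - 19837) = sqrt(-19836) = 6*I*sqrt(551)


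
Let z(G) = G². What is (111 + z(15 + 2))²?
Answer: 160000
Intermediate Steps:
(111 + z(15 + 2))² = (111 + (15 + 2)²)² = (111 + 17²)² = (111 + 289)² = 400² = 160000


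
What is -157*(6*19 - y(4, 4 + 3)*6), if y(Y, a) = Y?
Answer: -14130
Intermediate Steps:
-157*(6*19 - y(4, 4 + 3)*6) = -157*(6*19 - 1*4*6) = -157*(114 - 4*6) = -157*(114 - 24) = -157*90 = -14130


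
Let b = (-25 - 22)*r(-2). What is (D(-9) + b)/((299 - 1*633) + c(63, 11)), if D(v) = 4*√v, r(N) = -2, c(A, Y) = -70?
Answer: -47/202 - 3*I/101 ≈ -0.23267 - 0.029703*I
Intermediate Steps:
b = 94 (b = (-25 - 22)*(-2) = -47*(-2) = 94)
(D(-9) + b)/((299 - 1*633) + c(63, 11)) = (4*√(-9) + 94)/((299 - 1*633) - 70) = (4*(3*I) + 94)/((299 - 633) - 70) = (12*I + 94)/(-334 - 70) = (94 + 12*I)/(-404) = (94 + 12*I)*(-1/404) = -47/202 - 3*I/101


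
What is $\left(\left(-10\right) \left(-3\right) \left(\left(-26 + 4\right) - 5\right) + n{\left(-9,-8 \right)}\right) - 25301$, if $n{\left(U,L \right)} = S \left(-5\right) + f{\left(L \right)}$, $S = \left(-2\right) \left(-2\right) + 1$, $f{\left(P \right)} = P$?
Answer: $-26144$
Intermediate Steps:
$S = 5$ ($S = 4 + 1 = 5$)
$n{\left(U,L \right)} = -25 + L$ ($n{\left(U,L \right)} = 5 \left(-5\right) + L = -25 + L$)
$\left(\left(-10\right) \left(-3\right) \left(\left(-26 + 4\right) - 5\right) + n{\left(-9,-8 \right)}\right) - 25301 = \left(\left(-10\right) \left(-3\right) \left(\left(-26 + 4\right) - 5\right) - 33\right) - 25301 = \left(30 \left(-22 - 5\right) - 33\right) - 25301 = \left(30 \left(-27\right) - 33\right) - 25301 = \left(-810 - 33\right) - 25301 = -843 - 25301 = -26144$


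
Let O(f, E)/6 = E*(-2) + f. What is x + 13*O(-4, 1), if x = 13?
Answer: -455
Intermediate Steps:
O(f, E) = -12*E + 6*f (O(f, E) = 6*(E*(-2) + f) = 6*(-2*E + f) = 6*(f - 2*E) = -12*E + 6*f)
x + 13*O(-4, 1) = 13 + 13*(-12*1 + 6*(-4)) = 13 + 13*(-12 - 24) = 13 + 13*(-36) = 13 - 468 = -455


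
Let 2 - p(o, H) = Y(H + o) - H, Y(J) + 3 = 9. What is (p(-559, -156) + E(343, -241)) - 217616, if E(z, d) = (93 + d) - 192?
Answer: -218116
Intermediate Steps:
Y(J) = 6 (Y(J) = -3 + 9 = 6)
p(o, H) = -4 + H (p(o, H) = 2 - (6 - H) = 2 + (-6 + H) = -4 + H)
E(z, d) = -99 + d
(p(-559, -156) + E(343, -241)) - 217616 = ((-4 - 156) + (-99 - 241)) - 217616 = (-160 - 340) - 217616 = -500 - 217616 = -218116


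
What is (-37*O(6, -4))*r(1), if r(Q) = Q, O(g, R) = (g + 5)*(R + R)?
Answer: 3256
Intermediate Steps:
O(g, R) = 2*R*(5 + g) (O(g, R) = (5 + g)*(2*R) = 2*R*(5 + g))
(-37*O(6, -4))*r(1) = -74*(-4)*(5 + 6)*1 = -74*(-4)*11*1 = -37*(-88)*1 = 3256*1 = 3256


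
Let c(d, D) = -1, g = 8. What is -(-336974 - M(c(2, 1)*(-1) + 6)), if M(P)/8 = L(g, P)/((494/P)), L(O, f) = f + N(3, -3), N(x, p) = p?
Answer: 83232690/247 ≈ 3.3697e+5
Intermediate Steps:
L(O, f) = -3 + f (L(O, f) = f - 3 = -3 + f)
M(P) = 4*P*(-3 + P)/247 (M(P) = 8*((-3 + P)/((494/P))) = 8*((-3 + P)*(P/494)) = 8*(P*(-3 + P)/494) = 4*P*(-3 + P)/247)
-(-336974 - M(c(2, 1)*(-1) + 6)) = -(-336974 - 4*(-1*(-1) + 6)*(-3 + (-1*(-1) + 6))/247) = -(-336974 - 4*(1 + 6)*(-3 + (1 + 6))/247) = -(-336974 - 4*7*(-3 + 7)/247) = -(-336974 - 4*7*4/247) = -(-336974 - 1*112/247) = -(-336974 - 112/247) = -1*(-83232690/247) = 83232690/247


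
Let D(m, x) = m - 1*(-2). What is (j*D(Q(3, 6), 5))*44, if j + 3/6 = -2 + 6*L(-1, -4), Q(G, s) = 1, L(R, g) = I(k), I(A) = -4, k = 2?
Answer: -3498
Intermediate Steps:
L(R, g) = -4
D(m, x) = 2 + m (D(m, x) = m + 2 = 2 + m)
j = -53/2 (j = -1/2 + (-2 + 6*(-4)) = -1/2 + (-2 - 24) = -1/2 - 26 = -53/2 ≈ -26.500)
(j*D(Q(3, 6), 5))*44 = -53*(2 + 1)/2*44 = -53/2*3*44 = -159/2*44 = -3498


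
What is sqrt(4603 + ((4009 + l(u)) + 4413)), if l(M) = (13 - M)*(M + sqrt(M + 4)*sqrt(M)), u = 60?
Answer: sqrt(10205 - 752*sqrt(15)) ≈ 85.396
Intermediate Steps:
l(M) = (13 - M)*(M + sqrt(M)*sqrt(4 + M)) (l(M) = (13 - M)*(M + sqrt(4 + M)*sqrt(M)) = (13 - M)*(M + sqrt(M)*sqrt(4 + M)))
sqrt(4603 + ((4009 + l(u)) + 4413)) = sqrt(4603 + ((4009 + (-1*60**2 + 13*60 - 60**(3/2)*sqrt(4 + 60) + 13*sqrt(60)*sqrt(4 + 60))) + 4413)) = sqrt(4603 + ((4009 + (-1*3600 + 780 - 120*sqrt(15)*sqrt(64) + 13*(2*sqrt(15))*sqrt(64))) + 4413)) = sqrt(4603 + ((4009 + (-3600 + 780 - 1*120*sqrt(15)*8 + 13*(2*sqrt(15))*8)) + 4413)) = sqrt(4603 + ((4009 + (-3600 + 780 - 960*sqrt(15) + 208*sqrt(15))) + 4413)) = sqrt(4603 + ((4009 + (-2820 - 752*sqrt(15))) + 4413)) = sqrt(4603 + ((1189 - 752*sqrt(15)) + 4413)) = sqrt(4603 + (5602 - 752*sqrt(15))) = sqrt(10205 - 752*sqrt(15))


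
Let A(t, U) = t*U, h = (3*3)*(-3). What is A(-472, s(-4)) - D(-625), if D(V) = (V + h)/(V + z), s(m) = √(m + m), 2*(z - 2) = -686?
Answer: -326/483 - 944*I*√2 ≈ -0.67495 - 1335.0*I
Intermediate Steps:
z = -341 (z = 2 + (½)*(-686) = 2 - 343 = -341)
h = -27 (h = 9*(-3) = -27)
s(m) = √2*√m (s(m) = √(2*m) = √2*√m)
D(V) = (-27 + V)/(-341 + V) (D(V) = (V - 27)/(V - 341) = (-27 + V)/(-341 + V))
A(t, U) = U*t
A(-472, s(-4)) - D(-625) = (√2*√(-4))*(-472) - (-27 - 625)/(-341 - 625) = (√2*(2*I))*(-472) - (-652)/(-966) = (2*I*√2)*(-472) - (-1)*(-652)/966 = -944*I*√2 - 1*326/483 = -944*I*√2 - 326/483 = -326/483 - 944*I*√2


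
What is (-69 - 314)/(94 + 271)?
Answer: -383/365 ≈ -1.0493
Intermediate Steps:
(-69 - 314)/(94 + 271) = -383/365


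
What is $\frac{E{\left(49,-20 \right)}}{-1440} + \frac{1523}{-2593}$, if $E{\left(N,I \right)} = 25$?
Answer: $- \frac{451589}{746784} \approx -0.60471$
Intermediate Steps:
$\frac{E{\left(49,-20 \right)}}{-1440} + \frac{1523}{-2593} = \frac{25}{-1440} + \frac{1523}{-2593} = 25 \left(- \frac{1}{1440}\right) + 1523 \left(- \frac{1}{2593}\right) = - \frac{5}{288} - \frac{1523}{2593} = - \frac{451589}{746784}$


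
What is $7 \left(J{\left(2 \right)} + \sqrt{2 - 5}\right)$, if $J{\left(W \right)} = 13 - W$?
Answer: $77 + 7 i \sqrt{3} \approx 77.0 + 12.124 i$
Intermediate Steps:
$7 \left(J{\left(2 \right)} + \sqrt{2 - 5}\right) = 7 \left(\left(13 - 2\right) + \sqrt{2 - 5}\right) = 7 \left(\left(13 - 2\right) + \sqrt{-3}\right) = 7 \left(11 + i \sqrt{3}\right) = 77 + 7 i \sqrt{3}$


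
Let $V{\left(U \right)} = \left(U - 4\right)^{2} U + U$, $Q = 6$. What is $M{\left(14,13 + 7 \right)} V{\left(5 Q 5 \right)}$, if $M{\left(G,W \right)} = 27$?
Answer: $86333850$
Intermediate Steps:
$V{\left(U \right)} = U + U \left(-4 + U\right)^{2}$ ($V{\left(U \right)} = \left(-4 + U\right)^{2} U + U = U \left(-4 + U\right)^{2} + U = U + U \left(-4 + U\right)^{2}$)
$M{\left(14,13 + 7 \right)} V{\left(5 Q 5 \right)} = 27 \cdot 5 \cdot 6 \cdot 5 \left(1 + \left(-4 + 5 \cdot 6 \cdot 5\right)^{2}\right) = 27 \cdot 30 \cdot 5 \left(1 + \left(-4 + 30 \cdot 5\right)^{2}\right) = 27 \cdot 150 \left(1 + \left(-4 + 150\right)^{2}\right) = 27 \cdot 150 \left(1 + 146^{2}\right) = 27 \cdot 150 \left(1 + 21316\right) = 27 \cdot 150 \cdot 21317 = 27 \cdot 3197550 = 86333850$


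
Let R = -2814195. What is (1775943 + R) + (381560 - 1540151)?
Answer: -2196843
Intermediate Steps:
(1775943 + R) + (381560 - 1540151) = (1775943 - 2814195) + (381560 - 1540151) = -1038252 - 1158591 = -2196843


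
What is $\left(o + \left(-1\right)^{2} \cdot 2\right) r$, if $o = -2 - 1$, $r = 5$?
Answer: $-5$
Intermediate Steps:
$o = -3$ ($o = -2 - 1 = -3$)
$\left(o + \left(-1\right)^{2} \cdot 2\right) r = \left(-3 + \left(-1\right)^{2} \cdot 2\right) 5 = \left(-3 + 1 \cdot 2\right) 5 = \left(-3 + 2\right) 5 = \left(-1\right) 5 = -5$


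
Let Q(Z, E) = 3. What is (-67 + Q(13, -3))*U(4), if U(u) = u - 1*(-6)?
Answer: -640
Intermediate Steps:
U(u) = 6 + u (U(u) = u + 6 = 6 + u)
(-67 + Q(13, -3))*U(4) = (-67 + 3)*(6 + 4) = -64*10 = -640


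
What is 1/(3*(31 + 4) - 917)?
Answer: -1/812 ≈ -0.0012315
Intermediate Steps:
1/(3*(31 + 4) - 917) = 1/(3*35 - 917) = 1/(105 - 917) = 1/(-812) = -1/812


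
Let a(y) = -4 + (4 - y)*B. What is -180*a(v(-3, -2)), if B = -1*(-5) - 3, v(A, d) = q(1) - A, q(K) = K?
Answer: 720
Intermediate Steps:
v(A, d) = 1 - A
B = 2 (B = 5 - 3 = 2)
a(y) = 4 - 2*y (a(y) = -4 + (4 - y)*2 = -4 + (8 - 2*y) = 4 - 2*y)
-180*a(v(-3, -2)) = -180*(4 - 2*(1 - 1*(-3))) = -180*(4 - 2*(1 + 3)) = -180*(4 - 2*4) = -180*(4 - 8) = -180*(-4) = 720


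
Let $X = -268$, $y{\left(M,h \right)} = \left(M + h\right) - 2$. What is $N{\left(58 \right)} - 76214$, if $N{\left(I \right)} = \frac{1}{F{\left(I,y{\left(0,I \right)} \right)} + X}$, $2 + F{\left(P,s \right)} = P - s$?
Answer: $- \frac{20425353}{268} \approx -76214.0$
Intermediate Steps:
$y{\left(M,h \right)} = -2 + M + h$
$F{\left(P,s \right)} = -2 + P - s$ ($F{\left(P,s \right)} = -2 + \left(P - s\right) = -2 + P - s$)
$N{\left(I \right)} = - \frac{1}{268}$ ($N{\left(I \right)} = \frac{1}{\left(-2 + I - \left(-2 + 0 + I\right)\right) - 268} = \frac{1}{\left(-2 + I - \left(-2 + I\right)\right) - 268} = \frac{1}{0 - 268} = \frac{1}{-268} = - \frac{1}{268}$)
$N{\left(58 \right)} - 76214 = - \frac{1}{268} - 76214 = - \frac{20425353}{268}$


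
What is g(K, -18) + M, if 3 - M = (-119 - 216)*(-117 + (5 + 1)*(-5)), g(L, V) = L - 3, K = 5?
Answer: -49240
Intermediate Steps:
g(L, V) = -3 + L
M = -49242 (M = 3 - (-119 - 216)*(-117 + (5 + 1)*(-5)) = 3 - (-335)*(-117 + 6*(-5)) = 3 - (-335)*(-117 - 30) = 3 - (-335)*(-147) = 3 - 1*49245 = 3 - 49245 = -49242)
g(K, -18) + M = (-3 + 5) - 49242 = 2 - 49242 = -49240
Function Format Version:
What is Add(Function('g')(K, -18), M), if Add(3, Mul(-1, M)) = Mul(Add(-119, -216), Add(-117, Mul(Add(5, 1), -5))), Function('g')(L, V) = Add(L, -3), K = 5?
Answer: -49240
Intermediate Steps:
Function('g')(L, V) = Add(-3, L)
M = -49242 (M = Add(3, Mul(-1, Mul(Add(-119, -216), Add(-117, Mul(Add(5, 1), -5))))) = Add(3, Mul(-1, Mul(-335, Add(-117, Mul(6, -5))))) = Add(3, Mul(-1, Mul(-335, Add(-117, -30)))) = Add(3, Mul(-1, Mul(-335, -147))) = Add(3, Mul(-1, 49245)) = Add(3, -49245) = -49242)
Add(Function('g')(K, -18), M) = Add(Add(-3, 5), -49242) = Add(2, -49242) = -49240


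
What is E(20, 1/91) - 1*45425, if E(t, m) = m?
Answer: -4133674/91 ≈ -45425.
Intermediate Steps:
E(20, 1/91) - 1*45425 = 1/91 - 1*45425 = 1/91 - 45425 = -4133674/91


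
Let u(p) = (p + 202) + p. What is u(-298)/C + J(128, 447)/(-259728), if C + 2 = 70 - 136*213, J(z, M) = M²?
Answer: -472678939/625511600 ≈ -0.75567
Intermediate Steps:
C = -28900 (C = -2 + (70 - 136*213) = -2 + (70 - 28968) = -2 - 28898 = -28900)
u(p) = 202 + 2*p (u(p) = (202 + p) + p = 202 + 2*p)
u(-298)/C + J(128, 447)/(-259728) = (202 + 2*(-298))/(-28900) + 447²/(-259728) = (202 - 596)*(-1/28900) + 199809*(-1/259728) = -394*(-1/28900) - 66603/86576 = 197/14450 - 66603/86576 = -472678939/625511600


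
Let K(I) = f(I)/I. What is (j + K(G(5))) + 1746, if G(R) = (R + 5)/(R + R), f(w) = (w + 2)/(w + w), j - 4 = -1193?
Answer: 1117/2 ≈ 558.50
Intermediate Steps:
j = -1189 (j = 4 - 1193 = -1189)
f(w) = (2 + w)/(2*w) (f(w) = (2 + w)/((2*w)) = (2 + w)*(1/(2*w)) = (2 + w)/(2*w))
G(R) = (5 + R)/(2*R) (G(R) = (5 + R)/((2*R)) = (5 + R)*(1/(2*R)) = (5 + R)/(2*R))
K(I) = (2 + I)/(2*I²) (K(I) = ((2 + I)/(2*I))/I = (2 + I)/(2*I²))
(j + K(G(5))) + 1746 = (-1189 + (2 + (½)*(5 + 5)/5)/(2*((½)*(5 + 5)/5)²)) + 1746 = (-1189 + (2 + (½)*(⅕)*10)/(2*((½)*(⅕)*10)²)) + 1746 = (-1189 + (½)*(2 + 1)/1²) + 1746 = (-1189 + (½)*1*3) + 1746 = (-1189 + 3/2) + 1746 = -2375/2 + 1746 = 1117/2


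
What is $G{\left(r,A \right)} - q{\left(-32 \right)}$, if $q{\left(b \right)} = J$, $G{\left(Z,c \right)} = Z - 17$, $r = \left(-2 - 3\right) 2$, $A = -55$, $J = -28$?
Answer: $1$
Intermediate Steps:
$r = -10$ ($r = \left(-5\right) 2 = -10$)
$G{\left(Z,c \right)} = -17 + Z$ ($G{\left(Z,c \right)} = Z - 17 = -17 + Z$)
$q{\left(b \right)} = -28$
$G{\left(r,A \right)} - q{\left(-32 \right)} = \left(-17 - 10\right) - -28 = -27 + 28 = 1$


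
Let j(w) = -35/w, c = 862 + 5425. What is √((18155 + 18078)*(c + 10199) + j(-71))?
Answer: √3011177019243/71 ≈ 24441.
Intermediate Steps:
c = 6287
√((18155 + 18078)*(c + 10199) + j(-71)) = √((18155 + 18078)*(6287 + 10199) - 35/(-71)) = √(36233*16486 - 35*(-1/71)) = √(597337238 + 35/71) = √(42410943933/71) = √3011177019243/71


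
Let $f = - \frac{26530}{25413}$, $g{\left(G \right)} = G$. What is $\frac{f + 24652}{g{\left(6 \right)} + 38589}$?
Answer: $\frac{626454746}{980814735} \approx 0.63871$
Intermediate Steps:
$f = - \frac{26530}{25413}$ ($f = \left(-26530\right) \frac{1}{25413} = - \frac{26530}{25413} \approx -1.044$)
$\frac{f + 24652}{g{\left(6 \right)} + 38589} = \frac{- \frac{26530}{25413} + 24652}{6 + 38589} = \frac{626454746}{25413 \cdot 38595} = \frac{626454746}{25413} \cdot \frac{1}{38595} = \frac{626454746}{980814735}$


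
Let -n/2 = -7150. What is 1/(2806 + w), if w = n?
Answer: 1/17106 ≈ 5.8459e-5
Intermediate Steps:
n = 14300 (n = -2*(-7150) = 14300)
w = 14300
1/(2806 + w) = 1/(2806 + 14300) = 1/17106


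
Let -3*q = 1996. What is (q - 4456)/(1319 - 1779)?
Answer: 167/15 ≈ 11.133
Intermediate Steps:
q = -1996/3 (q = -1/3*1996 = -1996/3 ≈ -665.33)
(q - 4456)/(1319 - 1779) = (-1996/3 - 4456)/(1319 - 1779) = -15364/3/(-460) = -15364/3*(-1/460) = 167/15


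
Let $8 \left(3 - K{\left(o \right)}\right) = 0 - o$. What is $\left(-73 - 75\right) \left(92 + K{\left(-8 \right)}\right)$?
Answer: $-13912$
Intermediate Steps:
$K{\left(o \right)} = 3 + \frac{o}{8}$ ($K{\left(o \right)} = 3 - \frac{0 - o}{8} = 3 - \frac{\left(-1\right) o}{8} = 3 + \frac{o}{8}$)
$\left(-73 - 75\right) \left(92 + K{\left(-8 \right)}\right) = \left(-73 - 75\right) \left(92 + \left(3 + \frac{1}{8} \left(-8\right)\right)\right) = - 148 \left(92 + \left(3 - 1\right)\right) = - 148 \left(92 + 2\right) = \left(-148\right) 94 = -13912$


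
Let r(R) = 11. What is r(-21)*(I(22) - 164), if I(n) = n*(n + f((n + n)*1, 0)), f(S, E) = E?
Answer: 3520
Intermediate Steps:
I(n) = n² (I(n) = n*(n + 0) = n*n = n²)
r(-21)*(I(22) - 164) = 11*(22² - 164) = 11*(484 - 164) = 11*320 = 3520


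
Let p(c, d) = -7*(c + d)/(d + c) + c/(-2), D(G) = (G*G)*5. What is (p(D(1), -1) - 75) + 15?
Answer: -139/2 ≈ -69.500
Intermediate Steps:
D(G) = 5*G**2 (D(G) = G**2*5 = 5*G**2)
p(c, d) = -7 - c/2 (p(c, d) = -7/((c + d)/(c + d)) + c*(-1/2) = -7/1 - c/2 = -7*1 - c/2 = -7 - c/2)
(p(D(1), -1) - 75) + 15 = ((-7 - 5*1**2/2) - 75) + 15 = ((-7 - 5/2) - 75) + 15 = (-19/2 - 75) + 15 = -169/2 + 15 = -139/2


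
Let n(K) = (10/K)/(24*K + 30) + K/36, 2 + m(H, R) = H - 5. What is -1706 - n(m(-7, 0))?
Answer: -202968/119 ≈ -1705.6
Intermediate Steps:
m(H, R) = -7 + H (m(H, R) = -2 + (H - 5) = -2 + (-5 + H) = -7 + H)
n(K) = K/36 + 10/(K*(30 + 24*K)) (n(K) = (10/K)/(30 + 24*K) + K*(1/36) = 10/(K*(30 + 24*K)) + K/36 = K/36 + 10/(K*(30 + 24*K)))
-1706 - n(m(-7, 0)) = -1706 - (60 + 4*(-7 - 7)³ + 5*(-7 - 7)²)/(36*(-7 - 7)*(5 + 4*(-7 - 7))) = -1706 - (60 + 4*(-14)³ + 5*(-14)²)/(36*(-14)*(5 + 4*(-14))) = -1706 - (-1)*(60 + 4*(-2744) + 5*196)/(36*14*(5 - 56)) = -1706 - (-1)*(60 - 10976 + 980)/(36*14*(-51)) = -1706 - (-1)*(-1)*(-9936)/(36*14*51) = -1706 - 1*(-46/119) = -1706 + 46/119 = -202968/119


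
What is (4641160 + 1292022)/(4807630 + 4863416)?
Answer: 2966591/4835523 ≈ 0.61350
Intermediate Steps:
(4641160 + 1292022)/(4807630 + 4863416) = 5933182/9671046 = 5933182*(1/9671046) = 2966591/4835523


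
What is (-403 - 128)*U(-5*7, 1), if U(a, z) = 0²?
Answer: 0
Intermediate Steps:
U(a, z) = 0
(-403 - 128)*U(-5*7, 1) = (-403 - 128)*0 = -531*0 = 0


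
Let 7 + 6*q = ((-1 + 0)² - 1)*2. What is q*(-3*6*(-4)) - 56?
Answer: -140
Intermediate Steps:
q = -7/6 (q = -7/6 + (((-1 + 0)² - 1)*2)/6 = -7/6 + (((-1)² - 1)*2)/6 = -7/6 + ((1 - 1)*2)/6 = -7/6 + (0*2)/6 = -7/6 + (⅙)*0 = -7/6 + 0 = -7/6 ≈ -1.1667)
q*(-3*6*(-4)) - 56 = -7*(-3*6)*(-4)/6 - 56 = -(-21)*(-4) - 56 = -7/6*72 - 56 = -84 - 56 = -140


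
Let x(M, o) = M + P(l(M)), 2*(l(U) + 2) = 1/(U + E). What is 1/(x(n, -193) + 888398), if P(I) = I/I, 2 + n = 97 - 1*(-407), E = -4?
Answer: 1/888901 ≈ 1.1250e-6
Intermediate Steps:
l(U) = -2 + 1/(2*(-4 + U)) (l(U) = -2 + 1/(2*(U - 4)) = -2 + 1/(2*(-4 + U)))
n = 502 (n = -2 + (97 - 1*(-407)) = -2 + (97 + 407) = -2 + 504 = 502)
P(I) = 1
x(M, o) = 1 + M (x(M, o) = M + 1 = 1 + M)
1/(x(n, -193) + 888398) = 1/((1 + 502) + 888398) = 1/(503 + 888398) = 1/888901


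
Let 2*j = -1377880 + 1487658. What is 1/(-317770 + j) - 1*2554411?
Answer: -671506118092/262881 ≈ -2.5544e+6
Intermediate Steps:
j = 54889 (j = (-1377880 + 1487658)/2 = (½)*109778 = 54889)
1/(-317770 + j) - 1*2554411 = 1/(-317770 + 54889) - 1*2554411 = 1/(-262881) - 2554411 = -1/262881 - 2554411 = -671506118092/262881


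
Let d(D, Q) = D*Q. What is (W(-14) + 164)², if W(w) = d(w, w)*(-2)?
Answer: 51984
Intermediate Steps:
W(w) = -2*w² (W(w) = (w*w)*(-2) = w²*(-2) = -2*w²)
(W(-14) + 164)² = (-2*(-14)² + 164)² = (-2*196 + 164)² = (-392 + 164)² = (-228)² = 51984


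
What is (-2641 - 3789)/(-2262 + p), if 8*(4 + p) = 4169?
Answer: 51440/13959 ≈ 3.6851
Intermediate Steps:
p = 4137/8 (p = -4 + (1/8)*4169 = -4 + 4169/8 = 4137/8 ≈ 517.13)
(-2641 - 3789)/(-2262 + p) = (-2641 - 3789)/(-2262 + 4137/8) = -6430/(-13959/8) = -6430*(-8/13959) = 51440/13959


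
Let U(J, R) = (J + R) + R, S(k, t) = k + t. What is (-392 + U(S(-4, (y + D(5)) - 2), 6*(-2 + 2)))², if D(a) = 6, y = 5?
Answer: 149769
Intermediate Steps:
U(J, R) = J + 2*R
(-392 + U(S(-4, (y + D(5)) - 2), 6*(-2 + 2)))² = (-392 + ((-4 + ((5 + 6) - 2)) + 2*(6*(-2 + 2))))² = (-392 + ((-4 + (11 - 2)) + 2*(6*0)))² = (-392 + ((-4 + 9) + 2*0))² = (-392 + (5 + 0))² = (-392 + 5)² = (-387)² = 149769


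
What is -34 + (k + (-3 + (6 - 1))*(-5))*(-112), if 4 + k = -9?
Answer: 2542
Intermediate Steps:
k = -13 (k = -4 - 9 = -13)
-34 + (k + (-3 + (6 - 1))*(-5))*(-112) = -34 + (-13 + (-3 + (6 - 1))*(-5))*(-112) = -34 + (-13 + (-3 + 5)*(-5))*(-112) = -34 + (-13 + 2*(-5))*(-112) = -34 + (-13 - 10)*(-112) = -34 - 23*(-112) = -34 + 2576 = 2542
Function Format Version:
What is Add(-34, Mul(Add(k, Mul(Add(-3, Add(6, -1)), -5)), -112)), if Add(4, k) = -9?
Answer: 2542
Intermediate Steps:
k = -13 (k = Add(-4, -9) = -13)
Add(-34, Mul(Add(k, Mul(Add(-3, Add(6, -1)), -5)), -112)) = Add(-34, Mul(Add(-13, Mul(Add(-3, Add(6, -1)), -5)), -112)) = Add(-34, Mul(Add(-13, Mul(Add(-3, 5), -5)), -112)) = Add(-34, Mul(Add(-13, Mul(2, -5)), -112)) = Add(-34, Mul(Add(-13, -10), -112)) = Add(-34, Mul(-23, -112)) = Add(-34, 2576) = 2542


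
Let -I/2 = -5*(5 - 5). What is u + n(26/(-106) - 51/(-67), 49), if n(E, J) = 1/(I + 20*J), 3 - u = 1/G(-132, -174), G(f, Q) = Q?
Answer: 256357/85260 ≈ 3.0068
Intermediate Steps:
I = 0 (I = -(-10)*(5 - 5) = -(-10)*0 = -2*0 = 0)
u = 523/174 (u = 3 - 1/(-174) = 3 - 1*(-1/174) = 3 + 1/174 = 523/174 ≈ 3.0057)
n(E, J) = 1/(20*J) (n(E, J) = 1/(0 + 20*J) = 1/(20*J))
u + n(26/(-106) - 51/(-67), 49) = 523/174 + (1/20)/49 = 523/174 + (1/20)*(1/49) = 523/174 + 1/980 = 256357/85260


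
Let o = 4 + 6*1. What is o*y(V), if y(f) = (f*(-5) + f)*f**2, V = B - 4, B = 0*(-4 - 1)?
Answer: 2560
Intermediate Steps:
B = 0 (B = 0*(-5) = 0)
V = -4 (V = 0 - 4 = -4)
y(f) = -4*f**3 (y(f) = (-5*f + f)*f**2 = (-4*f)*f**2 = -4*f**3)
o = 10 (o = 4 + 6 = 10)
o*y(V) = 10*(-4*(-4)**3) = 10*(-4*(-64)) = 10*256 = 2560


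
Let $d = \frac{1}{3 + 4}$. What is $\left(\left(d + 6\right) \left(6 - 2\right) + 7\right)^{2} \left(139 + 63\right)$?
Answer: $\frac{9865882}{49} \approx 2.0134 \cdot 10^{5}$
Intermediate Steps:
$d = \frac{1}{7} \approx 0.14286$
$\left(\left(d + 6\right) \left(6 - 2\right) + 7\right)^{2} \left(139 + 63\right) = \left(\left(\frac{1}{7} + 6\right) \left(6 - 2\right) + 7\right)^{2} \left(139 + 63\right) = \left(\frac{43}{7} \cdot 4 + 7\right)^{2} \cdot 202 = \left(\frac{172}{7} + 7\right)^{2} \cdot 202 = \left(\frac{221}{7}\right)^{2} \cdot 202 = \frac{48841}{49} \cdot 202 = \frac{9865882}{49}$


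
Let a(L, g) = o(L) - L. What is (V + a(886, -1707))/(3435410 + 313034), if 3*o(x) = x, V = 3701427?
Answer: 11102509/11245332 ≈ 0.98730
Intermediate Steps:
o(x) = x/3
a(L, g) = -2*L/3 (a(L, g) = L/3 - L = -2*L/3)
(V + a(886, -1707))/(3435410 + 313034) = (3701427 - ⅔*886)/(3435410 + 313034) = (3701427 - 1772/3)/3748444 = (11102509/3)*(1/3748444) = 11102509/11245332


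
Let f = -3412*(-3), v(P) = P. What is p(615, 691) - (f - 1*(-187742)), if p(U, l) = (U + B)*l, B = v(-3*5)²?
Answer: 382462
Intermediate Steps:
f = 10236
B = 225 (B = (-3*5)² = (-15)² = 225)
p(U, l) = l*(225 + U) (p(U, l) = (U + 225)*l = (225 + U)*l = l*(225 + U))
p(615, 691) - (f - 1*(-187742)) = 691*(225 + 615) - (10236 - 1*(-187742)) = 691*840 - (10236 + 187742) = 580440 - 1*197978 = 580440 - 197978 = 382462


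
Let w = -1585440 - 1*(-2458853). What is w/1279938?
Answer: 873413/1279938 ≈ 0.68239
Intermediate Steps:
w = 873413 (w = -1585440 + 2458853 = 873413)
w/1279938 = 873413/1279938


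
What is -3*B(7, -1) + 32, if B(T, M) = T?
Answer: 11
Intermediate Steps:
-3*B(7, -1) + 32 = -3*7 + 32 = -21 + 32 = 11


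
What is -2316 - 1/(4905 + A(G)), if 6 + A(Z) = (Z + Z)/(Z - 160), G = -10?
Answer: -192888077/83285 ≈ -2316.0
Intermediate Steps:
A(Z) = -6 + 2*Z/(-160 + Z) (A(Z) = -6 + (Z + Z)/(Z - 160) = -6 + (2*Z)/(-160 + Z) = -6 + 2*Z/(-160 + Z))
-2316 - 1/(4905 + A(G)) = -2316 - 1/(4905 + 4*(240 - 1*(-10))/(-160 - 10)) = -2316 - 1/(4905 + 4*(240 + 10)/(-170)) = -2316 - 1/(4905 + 4*(-1/170)*250) = -2316 - 1/(4905 - 100/17) = -2316 - 1/83285/17 = -2316 - 1*17/83285 = -2316 - 17/83285 = -192888077/83285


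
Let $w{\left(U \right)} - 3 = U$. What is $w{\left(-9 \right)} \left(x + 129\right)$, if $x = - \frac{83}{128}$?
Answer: $- \frac{49287}{64} \approx -770.11$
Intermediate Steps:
$w{\left(U \right)} = 3 + U$
$x = - \frac{83}{128}$ ($x = \left(-83\right) \frac{1}{128} = - \frac{83}{128} \approx -0.64844$)
$w{\left(-9 \right)} \left(x + 129\right) = \left(3 - 9\right) \left(- \frac{83}{128} + 129\right) = \left(-6\right) \frac{16429}{128} = - \frac{49287}{64}$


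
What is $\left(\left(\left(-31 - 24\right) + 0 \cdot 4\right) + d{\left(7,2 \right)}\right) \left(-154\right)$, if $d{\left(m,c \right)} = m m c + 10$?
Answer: $-8162$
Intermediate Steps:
$d{\left(m,c \right)} = 10 + c m^{2}$ ($d{\left(m,c \right)} = m^{2} c + 10 = c m^{2} + 10 = 10 + c m^{2}$)
$\left(\left(\left(-31 - 24\right) + 0 \cdot 4\right) + d{\left(7,2 \right)}\right) \left(-154\right) = \left(\left(\left(-31 - 24\right) + 0 \cdot 4\right) + \left(10 + 2 \cdot 7^{2}\right)\right) \left(-154\right) = \left(\left(-55 + 0\right) + \left(10 + 2 \cdot 49\right)\right) \left(-154\right) = \left(-55 + \left(10 + 98\right)\right) \left(-154\right) = \left(-55 + 108\right) \left(-154\right) = 53 \left(-154\right) = -8162$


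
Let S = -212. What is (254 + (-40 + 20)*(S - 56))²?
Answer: 31516996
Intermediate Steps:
(254 + (-40 + 20)*(S - 56))² = (254 + (-40 + 20)*(-212 - 56))² = (254 - 20*(-268))² = (254 + 5360)² = 5614² = 31516996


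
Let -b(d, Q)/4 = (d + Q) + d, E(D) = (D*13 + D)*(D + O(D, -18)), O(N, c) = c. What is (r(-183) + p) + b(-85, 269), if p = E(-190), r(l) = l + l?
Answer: 552518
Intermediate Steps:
E(D) = 14*D*(-18 + D) (E(D) = (D*13 + D)*(D - 18) = (13*D + D)*(-18 + D) = (14*D)*(-18 + D) = 14*D*(-18 + D))
b(d, Q) = -8*d - 4*Q (b(d, Q) = -4*((d + Q) + d) = -4*((Q + d) + d) = -4*(Q + 2*d) = -8*d - 4*Q)
r(l) = 2*l
p = 553280 (p = 14*(-190)*(-18 - 190) = 14*(-190)*(-208) = 553280)
(r(-183) + p) + b(-85, 269) = (2*(-183) + 553280) + (-8*(-85) - 4*269) = (-366 + 553280) + (680 - 1076) = 552914 - 396 = 552518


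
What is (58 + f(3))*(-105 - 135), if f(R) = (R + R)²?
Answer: -22560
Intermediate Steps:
f(R) = 4*R² (f(R) = (2*R)² = 4*R²)
(58 + f(3))*(-105 - 135) = (58 + 4*3²)*(-105 - 135) = (58 + 4*9)*(-240) = (58 + 36)*(-240) = 94*(-240) = -22560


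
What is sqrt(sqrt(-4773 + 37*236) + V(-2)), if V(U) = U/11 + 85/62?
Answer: sqrt(553102 + 465124*sqrt(3959))/682 ≈ 8.0069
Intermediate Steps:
V(U) = 85/62 + U/11 (V(U) = U*(1/11) + 85*(1/62) = U/11 + 85/62 = 85/62 + U/11)
sqrt(sqrt(-4773 + 37*236) + V(-2)) = sqrt(sqrt(-4773 + 37*236) + (85/62 + (1/11)*(-2))) = sqrt(sqrt(-4773 + 8732) + (85/62 - 2/11)) = sqrt(sqrt(3959) + 811/682) = sqrt(811/682 + sqrt(3959))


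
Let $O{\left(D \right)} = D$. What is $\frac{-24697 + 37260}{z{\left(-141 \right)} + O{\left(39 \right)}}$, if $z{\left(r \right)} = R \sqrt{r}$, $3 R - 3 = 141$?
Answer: $\frac{163319}{108795} - \frac{201008 i \sqrt{141}}{108795} \approx 1.5012 - 21.939 i$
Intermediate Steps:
$R = 48$ ($R = 1 + \frac{1}{3} \cdot 141 = 1 + 47 = 48$)
$z{\left(r \right)} = 48 \sqrt{r}$
$\frac{-24697 + 37260}{z{\left(-141 \right)} + O{\left(39 \right)}} = \frac{-24697 + 37260}{48 \sqrt{-141} + 39} = \frac{12563}{48 i \sqrt{141} + 39} = \frac{12563}{39 + 48 i \sqrt{141}}$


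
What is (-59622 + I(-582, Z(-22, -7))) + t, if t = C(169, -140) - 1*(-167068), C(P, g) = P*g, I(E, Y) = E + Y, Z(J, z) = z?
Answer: 83197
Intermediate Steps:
t = 143408 (t = 169*(-140) - 1*(-167068) = -23660 + 167068 = 143408)
(-59622 + I(-582, Z(-22, -7))) + t = (-59622 + (-582 - 7)) + 143408 = (-59622 - 589) + 143408 = -60211 + 143408 = 83197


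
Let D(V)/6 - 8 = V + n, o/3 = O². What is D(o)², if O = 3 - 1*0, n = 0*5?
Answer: 44100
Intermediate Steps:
n = 0
O = 3 (O = 3 + 0 = 3)
o = 27 (o = 3*3² = 3*9 = 27)
D(V) = 48 + 6*V (D(V) = 48 + 6*(V + 0) = 48 + 6*V)
D(o)² = (48 + 6*27)² = (48 + 162)² = 210² = 44100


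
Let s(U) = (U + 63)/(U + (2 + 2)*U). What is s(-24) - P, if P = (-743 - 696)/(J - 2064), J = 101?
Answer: -83079/78520 ≈ -1.0581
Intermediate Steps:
s(U) = (63 + U)/(5*U) (s(U) = (63 + U)/(U + 4*U) = (63 + U)/((5*U)) = (63 + U)*(1/(5*U)) = (63 + U)/(5*U))
P = 1439/1963 (P = (-743 - 696)/(101 - 2064) = -1439/(-1963) = -1439*(-1/1963) = 1439/1963 ≈ 0.73306)
s(-24) - P = (⅕)*(63 - 24)/(-24) - 1*1439/1963 = (⅕)*(-1/24)*39 - 1439/1963 = -13/40 - 1439/1963 = -83079/78520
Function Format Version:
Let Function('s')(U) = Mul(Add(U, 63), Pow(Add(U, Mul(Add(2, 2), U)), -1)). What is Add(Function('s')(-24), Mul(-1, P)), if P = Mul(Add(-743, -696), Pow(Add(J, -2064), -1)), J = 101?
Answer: Rational(-83079, 78520) ≈ -1.0581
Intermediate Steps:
Function('s')(U) = Mul(Rational(1, 5), Pow(U, -1), Add(63, U)) (Function('s')(U) = Mul(Add(63, U), Pow(Add(U, Mul(4, U)), -1)) = Mul(Add(63, U), Pow(Mul(5, U), -1)) = Mul(Add(63, U), Mul(Rational(1, 5), Pow(U, -1))) = Mul(Rational(1, 5), Pow(U, -1), Add(63, U)))
P = Rational(1439, 1963) (P = Mul(Add(-743, -696), Pow(Add(101, -2064), -1)) = Mul(-1439, Pow(-1963, -1)) = Mul(-1439, Rational(-1, 1963)) = Rational(1439, 1963) ≈ 0.73306)
Add(Function('s')(-24), Mul(-1, P)) = Add(Mul(Rational(1, 5), Pow(-24, -1), Add(63, -24)), Mul(-1, Rational(1439, 1963))) = Add(Mul(Rational(1, 5), Rational(-1, 24), 39), Rational(-1439, 1963)) = Add(Rational(-13, 40), Rational(-1439, 1963)) = Rational(-83079, 78520)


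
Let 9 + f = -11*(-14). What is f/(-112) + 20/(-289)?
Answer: -44145/32368 ≈ -1.3638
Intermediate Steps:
f = 145 (f = -9 - 11*(-14) = -9 + 154 = 145)
f/(-112) + 20/(-289) = 145/(-112) + 20/(-289) = 145*(-1/112) + 20*(-1/289) = -145/112 - 20/289 = -44145/32368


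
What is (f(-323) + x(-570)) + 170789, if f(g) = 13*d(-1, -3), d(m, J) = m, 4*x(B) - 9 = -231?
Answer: 341441/2 ≈ 1.7072e+5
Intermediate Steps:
x(B) = -111/2 (x(B) = 9/4 + (¼)*(-231) = 9/4 - 231/4 = -111/2)
f(g) = -13 (f(g) = 13*(-1) = -13)
(f(-323) + x(-570)) + 170789 = (-13 - 111/2) + 170789 = -137/2 + 170789 = 341441/2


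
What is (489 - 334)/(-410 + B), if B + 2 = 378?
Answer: -155/34 ≈ -4.5588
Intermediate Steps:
B = 376 (B = -2 + 378 = 376)
(489 - 334)/(-410 + B) = (489 - 334)/(-410 + 376) = 155/(-34) = 155*(-1/34) = -155/34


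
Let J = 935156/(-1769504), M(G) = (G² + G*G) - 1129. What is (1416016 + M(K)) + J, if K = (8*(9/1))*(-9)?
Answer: 997422721531/442376 ≈ 2.2547e+6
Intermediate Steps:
K = -648 (K = (8*(9*1))*(-9) = (8*9)*(-9) = 72*(-9) = -648)
M(G) = -1129 + 2*G² (M(G) = (G² + G²) - 1129 = 2*G² - 1129 = -1129 + 2*G²)
J = -233789/442376 (J = 935156*(-1/1769504) = -233789/442376 ≈ -0.52848)
(1416016 + M(K)) + J = (1416016 + (-1129 + 2*(-648)²)) - 233789/442376 = (1416016 + (-1129 + 2*419904)) - 233789/442376 = (1416016 + (-1129 + 839808)) - 233789/442376 = (1416016 + 838679) - 233789/442376 = 2254695 - 233789/442376 = 997422721531/442376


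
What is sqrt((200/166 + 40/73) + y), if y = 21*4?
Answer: 2*sqrt(787027746)/6059 ≈ 9.2603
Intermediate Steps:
y = 84
sqrt((200/166 + 40/73) + y) = sqrt((200/166 + 40/73) + 84) = sqrt((200*(1/166) + 40*(1/73)) + 84) = sqrt((100/83 + 40/73) + 84) = sqrt(10620/6059 + 84) = sqrt(519576/6059) = 2*sqrt(787027746)/6059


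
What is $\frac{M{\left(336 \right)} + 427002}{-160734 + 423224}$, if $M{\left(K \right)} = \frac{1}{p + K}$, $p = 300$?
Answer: $\frac{271573273}{166943640} \approx 1.6267$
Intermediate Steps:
$M{\left(K \right)} = \frac{1}{300 + K}$
$\frac{M{\left(336 \right)} + 427002}{-160734 + 423224} = \frac{\frac{1}{300 + 336} + 427002}{-160734 + 423224} = \frac{\frac{1}{636} + 427002}{262490} = \left(\frac{1}{636} + 427002\right) \frac{1}{262490} = \frac{271573273}{636} \cdot \frac{1}{262490} = \frac{271573273}{166943640}$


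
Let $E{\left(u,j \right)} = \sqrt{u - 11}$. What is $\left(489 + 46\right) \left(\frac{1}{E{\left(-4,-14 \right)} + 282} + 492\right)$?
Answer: $\frac{6978802150}{26513} - \frac{535 i \sqrt{15}}{79539} \approx 2.6322 \cdot 10^{5} - 0.026051 i$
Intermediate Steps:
$E{\left(u,j \right)} = \sqrt{-11 + u}$
$\left(489 + 46\right) \left(\frac{1}{E{\left(-4,-14 \right)} + 282} + 492\right) = \left(489 + 46\right) \left(\frac{1}{\sqrt{-11 - 4} + 282} + 492\right) = 535 \left(\frac{1}{\sqrt{-15} + 282} + 492\right) = 535 \left(\frac{1}{i \sqrt{15} + 282} + 492\right) = 535 \left(\frac{1}{282 + i \sqrt{15}} + 492\right) = 535 \left(492 + \frac{1}{282 + i \sqrt{15}}\right) = 263220 + \frac{535}{282 + i \sqrt{15}}$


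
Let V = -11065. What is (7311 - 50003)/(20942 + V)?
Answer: -42692/9877 ≈ -4.3224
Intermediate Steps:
(7311 - 50003)/(20942 + V) = (7311 - 50003)/(20942 - 11065) = -42692/9877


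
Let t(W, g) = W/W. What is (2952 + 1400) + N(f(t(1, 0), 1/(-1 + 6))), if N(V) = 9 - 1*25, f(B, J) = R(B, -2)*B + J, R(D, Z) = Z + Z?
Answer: 4336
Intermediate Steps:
R(D, Z) = 2*Z
t(W, g) = 1
f(B, J) = J - 4*B (f(B, J) = (2*(-2))*B + J = -4*B + J = J - 4*B)
N(V) = -16 (N(V) = 9 - 25 = -16)
(2952 + 1400) + N(f(t(1, 0), 1/(-1 + 6))) = (2952 + 1400) - 16 = 4352 - 16 = 4336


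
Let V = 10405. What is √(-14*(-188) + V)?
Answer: √13037 ≈ 114.18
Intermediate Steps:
√(-14*(-188) + V) = √(-14*(-188) + 10405) = √(2632 + 10405) = √13037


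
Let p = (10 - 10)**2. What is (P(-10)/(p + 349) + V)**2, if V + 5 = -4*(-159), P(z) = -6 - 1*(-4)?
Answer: 48495527089/121801 ≈ 3.9815e+5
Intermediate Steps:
P(z) = -2 (P(z) = -6 + 4 = -2)
p = 0 (p = 0**2 = 0)
V = 631 (V = -5 - 4*(-159) = -5 + 636 = 631)
(P(-10)/(p + 349) + V)**2 = (-2/(0 + 349) + 631)**2 = (-2/349 + 631)**2 = (220217/349)**2 = 48495527089/121801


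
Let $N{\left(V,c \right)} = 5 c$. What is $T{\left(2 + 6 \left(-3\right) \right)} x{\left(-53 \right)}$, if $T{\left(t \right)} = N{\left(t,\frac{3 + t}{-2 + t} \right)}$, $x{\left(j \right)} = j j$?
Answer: $\frac{182585}{18} \approx 10144.0$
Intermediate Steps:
$x{\left(j \right)} = j^{2}$
$T{\left(t \right)} = \frac{5 \left(3 + t\right)}{-2 + t}$ ($T{\left(t \right)} = 5 \frac{3 + t}{-2 + t} = \frac{5 \left(3 + t\right)}{-2 + t}$)
$T{\left(2 + 6 \left(-3\right) \right)} x{\left(-53 \right)} = \frac{5 \left(3 + \left(2 + 6 \left(-3\right)\right)\right)}{-2 + \left(2 + 6 \left(-3\right)\right)} \left(-53\right)^{2} = \frac{5 \left(3 + \left(2 - 18\right)\right)}{-2 + \left(2 - 18\right)} 2809 = \frac{5 \left(3 - 16\right)}{-2 - 16} \cdot 2809 = 5 \frac{1}{-18} \left(-13\right) 2809 = 5 \left(- \frac{1}{18}\right) \left(-13\right) 2809 = \frac{65}{18} \cdot 2809 = \frac{182585}{18}$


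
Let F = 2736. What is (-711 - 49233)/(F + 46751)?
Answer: -49944/49487 ≈ -1.0092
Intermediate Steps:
(-711 - 49233)/(F + 46751) = (-711 - 49233)/(2736 + 46751) = -49944/49487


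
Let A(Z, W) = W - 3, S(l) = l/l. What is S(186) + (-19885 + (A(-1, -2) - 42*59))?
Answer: -22367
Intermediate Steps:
S(l) = 1
A(Z, W) = -3 + W
S(186) + (-19885 + (A(-1, -2) - 42*59)) = 1 + (-19885 + ((-3 - 2) - 42*59)) = 1 + (-19885 + (-5 - 2478)) = 1 + (-19885 - 2483) = 1 - 22368 = -22367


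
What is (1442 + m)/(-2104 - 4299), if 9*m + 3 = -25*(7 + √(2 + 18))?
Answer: -12800/57627 + 50*√5/57627 ≈ -0.22018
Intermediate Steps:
m = -178/9 - 50*√5/9 (m = -⅓ + (-25*(7 + √(2 + 18)))/9 = -⅓ + (-25*(7 + √20))/9 = -⅓ + (-25*(7 + 2*√5))/9 = -⅓ + (-175 - 50*√5)/9 = -⅓ + (-175/9 - 50*√5/9) = -178/9 - 50*√5/9 ≈ -32.200)
(1442 + m)/(-2104 - 4299) = (1442 + (-178/9 - 50*√5/9))/(-2104 - 4299) = (12800/9 - 50*√5/9)/(-6403) = (12800/9 - 50*√5/9)*(-1/6403) = -12800/57627 + 50*√5/57627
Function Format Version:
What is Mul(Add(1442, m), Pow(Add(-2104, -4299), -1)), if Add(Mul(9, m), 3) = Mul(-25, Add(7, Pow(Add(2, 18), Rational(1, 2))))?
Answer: Add(Rational(-12800, 57627), Mul(Rational(50, 57627), Pow(5, Rational(1, 2)))) ≈ -0.22018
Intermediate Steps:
m = Add(Rational(-178, 9), Mul(Rational(-50, 9), Pow(5, Rational(1, 2)))) (m = Add(Rational(-1, 3), Mul(Rational(1, 9), Mul(-25, Add(7, Pow(Add(2, 18), Rational(1, 2)))))) = Add(Rational(-1, 3), Mul(Rational(1, 9), Mul(-25, Add(7, Pow(20, Rational(1, 2)))))) = Add(Rational(-1, 3), Mul(Rational(1, 9), Mul(-25, Add(7, Mul(2, Pow(5, Rational(1, 2))))))) = Add(Rational(-1, 3), Mul(Rational(1, 9), Add(-175, Mul(-50, Pow(5, Rational(1, 2)))))) = Add(Rational(-1, 3), Add(Rational(-175, 9), Mul(Rational(-50, 9), Pow(5, Rational(1, 2))))) = Add(Rational(-178, 9), Mul(Rational(-50, 9), Pow(5, Rational(1, 2)))) ≈ -32.200)
Mul(Add(1442, m), Pow(Add(-2104, -4299), -1)) = Mul(Add(1442, Add(Rational(-178, 9), Mul(Rational(-50, 9), Pow(5, Rational(1, 2))))), Pow(Add(-2104, -4299), -1)) = Mul(Add(Rational(12800, 9), Mul(Rational(-50, 9), Pow(5, Rational(1, 2)))), Pow(-6403, -1)) = Mul(Add(Rational(12800, 9), Mul(Rational(-50, 9), Pow(5, Rational(1, 2)))), Rational(-1, 6403)) = Add(Rational(-12800, 57627), Mul(Rational(50, 57627), Pow(5, Rational(1, 2))))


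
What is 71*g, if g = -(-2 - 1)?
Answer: 213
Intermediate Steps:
g = 3 (g = -1*(-3) = 3)
71*g = 71*3 = 213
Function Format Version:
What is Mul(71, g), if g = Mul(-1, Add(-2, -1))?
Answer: 213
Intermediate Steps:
g = 3 (g = Mul(-1, -3) = 3)
Mul(71, g) = Mul(71, 3) = 213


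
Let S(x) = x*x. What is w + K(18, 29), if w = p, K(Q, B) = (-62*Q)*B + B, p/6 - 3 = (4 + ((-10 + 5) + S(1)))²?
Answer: -32317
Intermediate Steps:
S(x) = x²
p = 18 (p = 18 + 6*(4 + ((-10 + 5) + 1²))² = 18 + 6*(4 + (-5 + 1))² = 18 + 6*(4 - 4)² = 18 + 6*0² = 18 + 6*0 = 18 + 0 = 18)
K(Q, B) = B - 62*B*Q (K(Q, B) = -62*B*Q + B = B - 62*B*Q)
w = 18
w + K(18, 29) = 18 + 29*(1 - 62*18) = 18 + 29*(1 - 1116) = 18 + 29*(-1115) = 18 - 32335 = -32317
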